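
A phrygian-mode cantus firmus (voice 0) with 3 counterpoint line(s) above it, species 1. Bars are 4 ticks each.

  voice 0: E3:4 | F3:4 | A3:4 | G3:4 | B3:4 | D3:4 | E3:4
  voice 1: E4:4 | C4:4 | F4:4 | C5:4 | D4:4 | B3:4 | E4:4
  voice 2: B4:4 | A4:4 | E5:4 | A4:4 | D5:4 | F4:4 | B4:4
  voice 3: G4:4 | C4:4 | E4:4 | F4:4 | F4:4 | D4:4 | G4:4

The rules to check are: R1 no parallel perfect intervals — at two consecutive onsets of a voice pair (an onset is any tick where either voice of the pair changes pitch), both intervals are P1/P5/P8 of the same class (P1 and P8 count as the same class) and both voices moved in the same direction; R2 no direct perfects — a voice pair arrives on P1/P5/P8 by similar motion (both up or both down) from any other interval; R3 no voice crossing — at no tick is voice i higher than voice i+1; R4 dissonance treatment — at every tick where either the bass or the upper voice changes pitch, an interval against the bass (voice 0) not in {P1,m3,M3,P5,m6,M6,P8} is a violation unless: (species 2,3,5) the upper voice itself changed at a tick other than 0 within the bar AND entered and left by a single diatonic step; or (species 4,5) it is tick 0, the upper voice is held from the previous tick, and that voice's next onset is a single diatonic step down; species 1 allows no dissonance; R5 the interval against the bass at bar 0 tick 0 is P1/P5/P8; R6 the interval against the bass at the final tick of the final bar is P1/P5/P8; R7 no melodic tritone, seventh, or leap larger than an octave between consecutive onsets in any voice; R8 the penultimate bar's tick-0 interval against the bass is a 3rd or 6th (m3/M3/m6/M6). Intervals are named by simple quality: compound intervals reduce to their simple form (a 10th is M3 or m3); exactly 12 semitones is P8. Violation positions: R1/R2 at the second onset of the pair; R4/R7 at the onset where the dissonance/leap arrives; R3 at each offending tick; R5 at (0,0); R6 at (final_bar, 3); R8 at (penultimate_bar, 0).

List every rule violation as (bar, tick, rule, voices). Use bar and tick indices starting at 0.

(0, 0, R3, (2, 3))
(0, 0, R5, (0, 3))
(0, 1, R3, (2, 3))
(0, 2, R3, (2, 3))
(0, 3, R3, (2, 3))
(1, 0, R2, (1, 3))
(1, 0, R3, (2, 3))
(1, 1, R3, (2, 3))
(1, 2, R3, (2, 3))
(1, 3, R3, (2, 3))
(2, 0, R1, (0, 3))
(2, 0, R2, (0, 2))
(2, 0, R2, (2, 3))
(2, 0, R3, (2, 3))
(2, 1, R3, (2, 3))
(2, 2, R3, (2, 3))
(2, 3, R3, (2, 3))
(3, 0, R2, (1, 3))
(3, 0, R3, (1, 2))
(3, 0, R3, (2, 3))
(3, 0, R4, (0, 1))
(3, 0, R4, (0, 2))
(3, 0, R4, (0, 3))
(3, 1, R3, (1, 2))
(3, 1, R3, (2, 3))
(3, 2, R3, (1, 2))
(3, 2, R3, (2, 3))
(3, 3, R3, (1, 2))
(3, 3, R3, (2, 3))
(4, 0, R3, (2, 3))
(4, 0, R4, (0, 3))
(4, 0, R7, (1,))
(4, 1, R3, (2, 3))
(4, 2, R3, (2, 3))
(4, 3, R3, (2, 3))
(5, 0, R2, (0, 3))
(5, 0, R3, (2, 3))
(5, 0, R8, (0, 3))
(5, 1, R3, (2, 3))
(5, 2, R3, (2, 3))
(5, 3, R3, (2, 3))
(6, 0, R2, (0, 1))
(6, 0, R2, (0, 2))
(6, 0, R2, (1, 2))
(6, 0, R3, (2, 3))
(6, 0, R7, (2,))
(6, 1, R3, (2, 3))
(6, 2, R3, (2, 3))
(6, 3, R3, (2, 3))
(6, 3, R6, (0, 3))

bar 0: v0=E3 v1=E4 v2=B4 v3=G4 downbeat m3
bar 1: v0=F3 v1=C4 v2=A4 v3=C4 downbeat P5
bar 2: v0=A3 v1=F4 v2=E5 v3=E4 downbeat P5
bar 3: v0=G3 v1=C5 v2=A4 v3=F4 downbeat m7
bar 4: v0=B3 v1=D4 v2=D5 v3=F4 downbeat TT
bar 5: v0=D3 v1=B3 v2=F4 v3=D4 downbeat P8
bar 6: v0=E3 v1=E4 v2=B4 v3=G4 downbeat m3
  -> R3 @ bar 0 tick 0 v(2, 3): B4 above G4
  -> R5 @ bar 0 tick 0 v(0, 3): opens on m3
  -> R3 @ bar 0 tick 1 v(2, 3): B4 above G4
  -> R3 @ bar 0 tick 2 v(2, 3): B4 above G4
  -> R3 @ bar 0 tick 3 v(2, 3): B4 above G4
  -> R2 @ bar 1 tick 0 v(1, 3): E4/G4 m3 -> C4/C4 P1 similar
  -> R3 @ bar 1 tick 0 v(2, 3): A4 above C4
  -> R3 @ bar 1 tick 1 v(2, 3): A4 above C4
  -> R3 @ bar 1 tick 2 v(2, 3): A4 above C4
  -> R3 @ bar 1 tick 3 v(2, 3): A4 above C4
  -> R1 @ bar 2 tick 0 v(0, 3): F3/C4 P5 -> A3/E4 P5 similar
  -> R2 @ bar 2 tick 0 v(0, 2): F3/A4 M3 -> A3/E5 P5 similar
  -> R2 @ bar 2 tick 0 v(2, 3): A4/C4 M6 -> E5/E4 P8 similar
  -> R3 @ bar 2 tick 0 v(2, 3): E5 above E4
  -> R3 @ bar 2 tick 1 v(2, 3): E5 above E4
  -> R3 @ bar 2 tick 2 v(2, 3): E5 above E4
  -> R3 @ bar 2 tick 3 v(2, 3): E5 above E4
  -> R2 @ bar 3 tick 0 v(1, 3): F4/E4 m2 -> C5/F4 P5 similar
  -> R3 @ bar 3 tick 0 v(1, 2): C5 above A4
  -> R3 @ bar 3 tick 0 v(2, 3): A4 above F4
  -> R4 @ bar 3 tick 0 v(0, 1): G3/C5 P4 untreated
  -> R4 @ bar 3 tick 0 v(0, 2): G3/A4 M2 untreated
  -> R4 @ bar 3 tick 0 v(0, 3): G3/F4 m7 untreated
  -> R3 @ bar 3 tick 1 v(1, 2): C5 above A4
  -> R3 @ bar 3 tick 1 v(2, 3): A4 above F4
  -> R3 @ bar 3 tick 2 v(1, 2): C5 above A4
  -> R3 @ bar 3 tick 2 v(2, 3): A4 above F4
  -> R3 @ bar 3 tick 3 v(1, 2): C5 above A4
  -> R3 @ bar 3 tick 3 v(2, 3): A4 above F4
  -> R3 @ bar 4 tick 0 v(2, 3): D5 above F4
  -> R4 @ bar 4 tick 0 v(0, 3): B3/F4 TT untreated
  -> R7 @ bar 4 tick 0 v(1,): C5->D4 leap 10st
  -> R3 @ bar 4 tick 1 v(2, 3): D5 above F4
  -> R3 @ bar 4 tick 2 v(2, 3): D5 above F4
  -> R3 @ bar 4 tick 3 v(2, 3): D5 above F4
  -> R2 @ bar 5 tick 0 v(0, 3): B3/F4 TT -> D3/D4 P8 similar
  -> R3 @ bar 5 tick 0 v(2, 3): F4 above D4
  -> R8 @ bar 5 tick 0 v(0, 3): penult P8 not 3rd/6th
  -> R3 @ bar 5 tick 1 v(2, 3): F4 above D4
  -> R3 @ bar 5 tick 2 v(2, 3): F4 above D4
  -> R3 @ bar 5 tick 3 v(2, 3): F4 above D4
  -> R2 @ bar 6 tick 0 v(0, 1): D3/B3 M6 -> E3/E4 P8 similar
  -> R2 @ bar 6 tick 0 v(0, 2): D3/F4 m3 -> E3/B4 P5 similar
  -> R2 @ bar 6 tick 0 v(1, 2): B3/F4 TT -> E4/B4 P5 similar
  -> R3 @ bar 6 tick 0 v(2, 3): B4 above G4
  -> R7 @ bar 6 tick 0 v(2,): F4->B4 leap 6st
  -> R3 @ bar 6 tick 1 v(2, 3): B4 above G4
  -> R3 @ bar 6 tick 2 v(2, 3): B4 above G4
  -> R3 @ bar 6 tick 3 v(2, 3): B4 above G4
  -> R6 @ bar 6 tick 3 v(0, 3): closes on m3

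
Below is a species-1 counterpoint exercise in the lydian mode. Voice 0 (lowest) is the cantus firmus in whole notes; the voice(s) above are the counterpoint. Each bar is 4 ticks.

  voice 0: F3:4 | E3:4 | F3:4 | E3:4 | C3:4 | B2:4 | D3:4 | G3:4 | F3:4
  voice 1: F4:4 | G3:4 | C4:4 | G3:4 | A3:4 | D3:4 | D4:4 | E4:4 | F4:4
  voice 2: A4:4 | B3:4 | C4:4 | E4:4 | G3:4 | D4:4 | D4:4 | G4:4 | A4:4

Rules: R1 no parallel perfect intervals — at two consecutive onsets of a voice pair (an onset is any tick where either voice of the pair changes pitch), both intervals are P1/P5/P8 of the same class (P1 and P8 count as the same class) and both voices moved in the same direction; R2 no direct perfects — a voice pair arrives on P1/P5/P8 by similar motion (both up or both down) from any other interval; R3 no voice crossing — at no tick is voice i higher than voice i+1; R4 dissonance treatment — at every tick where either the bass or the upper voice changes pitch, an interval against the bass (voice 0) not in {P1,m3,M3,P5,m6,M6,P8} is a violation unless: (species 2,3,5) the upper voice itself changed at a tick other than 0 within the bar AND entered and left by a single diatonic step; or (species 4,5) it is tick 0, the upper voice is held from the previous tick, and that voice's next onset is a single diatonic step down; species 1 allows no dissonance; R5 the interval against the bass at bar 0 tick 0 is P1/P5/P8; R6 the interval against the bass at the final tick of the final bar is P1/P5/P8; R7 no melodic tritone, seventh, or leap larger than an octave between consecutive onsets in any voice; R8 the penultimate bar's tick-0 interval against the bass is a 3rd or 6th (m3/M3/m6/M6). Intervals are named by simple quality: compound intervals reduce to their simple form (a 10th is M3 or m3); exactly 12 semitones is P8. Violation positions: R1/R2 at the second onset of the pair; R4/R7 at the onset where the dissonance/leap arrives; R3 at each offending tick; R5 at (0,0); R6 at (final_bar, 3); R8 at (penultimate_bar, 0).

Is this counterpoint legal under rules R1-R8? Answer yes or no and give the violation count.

No (16 violations)

bar 0: v0=F3 v1=F4 v2=A4 (M3)
bar 1: v0=E3 v1=G3 v2=B3 (P5)
bar 2: v0=F3 v1=C4 v2=C4 (P5)
bar 3: v0=E3 v1=G3 v2=E4 (P8)
bar 4: v0=C3 v1=A3 v2=G3 (P5)
bar 5: v0=B2 v1=D3 v2=D4 (m3)
bar 6: v0=D3 v1=D4 v2=D4 (P8)
bar 7: v0=G3 v1=E4 v2=G4 (P8)
bar 8: v0=F3 v1=F4 v2=A4 (M3)
  R5 @ bar0.0: opens on M3
  R2 @ bar1.0: F3/A4 M3 -> E3/B3 P5 similar
  R7 @ bar1.0: F4->G3 leap 10st
  R7 @ bar1.0: A4->B3 leap 10st
  R1 @ bar2.0: E3/B3 P5 -> F3/C4 P5 similar
  R2 @ bar2.0: E3/G3 m3 -> F3/C4 P5 similar
  R2 @ bar2.0: G3/B3 M3 -> C4/C4 P1 similar
  R2 @ bar4.0: E3/E4 P8 -> C3/G3 P5 similar
  R3 @ bar4.0: A3 above G3
  R3 @ bar4.1: A3 above G3
  R3 @ bar4.2: A3 above G3
  R3 @ bar4.3: A3 above G3
  R2 @ bar6.0: B2/D3 m3 -> D3/D4 P8 similar
  R1 @ bar7.0: D3/D4 P8 -> G3/G4 P8 similar
  R8 @ bar7.0: penult P8 not 3rd/6th
  R6 @ bar8.3: closes on M3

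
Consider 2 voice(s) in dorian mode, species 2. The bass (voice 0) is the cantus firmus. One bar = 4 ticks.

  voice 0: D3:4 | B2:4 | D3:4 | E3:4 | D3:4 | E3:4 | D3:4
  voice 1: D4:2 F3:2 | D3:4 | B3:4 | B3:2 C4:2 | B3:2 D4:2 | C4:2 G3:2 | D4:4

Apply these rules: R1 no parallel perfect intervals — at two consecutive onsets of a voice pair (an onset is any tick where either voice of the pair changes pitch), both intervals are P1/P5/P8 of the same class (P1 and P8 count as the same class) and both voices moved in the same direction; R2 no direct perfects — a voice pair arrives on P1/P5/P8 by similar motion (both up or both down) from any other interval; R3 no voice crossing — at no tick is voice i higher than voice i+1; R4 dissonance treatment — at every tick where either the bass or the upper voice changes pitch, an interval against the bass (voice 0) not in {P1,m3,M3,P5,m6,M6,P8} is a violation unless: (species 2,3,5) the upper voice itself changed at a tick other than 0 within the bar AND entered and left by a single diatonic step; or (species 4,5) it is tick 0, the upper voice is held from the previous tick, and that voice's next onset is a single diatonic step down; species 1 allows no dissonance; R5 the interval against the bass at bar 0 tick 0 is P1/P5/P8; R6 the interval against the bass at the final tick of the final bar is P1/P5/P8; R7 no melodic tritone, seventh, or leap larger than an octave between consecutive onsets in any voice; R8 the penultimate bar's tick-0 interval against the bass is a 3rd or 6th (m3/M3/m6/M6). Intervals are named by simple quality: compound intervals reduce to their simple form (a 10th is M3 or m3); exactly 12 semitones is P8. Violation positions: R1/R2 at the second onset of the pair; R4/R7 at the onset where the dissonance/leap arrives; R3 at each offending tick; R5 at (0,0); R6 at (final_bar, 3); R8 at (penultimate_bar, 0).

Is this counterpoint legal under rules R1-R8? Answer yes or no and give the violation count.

bar 0: v0=D3 v1=D4 (P8)
bar 1: v0=B2 v1=D3 (m3)
bar 2: v0=D3 v1=B3 (M6)
bar 3: v0=E3 v1=B3 (P5)
bar 4: v0=D3 v1=B3 (M6)
bar 5: v0=E3 v1=C4 (m6)
bar 6: v0=D3 v1=D4 (P8)

Yes (0 violations)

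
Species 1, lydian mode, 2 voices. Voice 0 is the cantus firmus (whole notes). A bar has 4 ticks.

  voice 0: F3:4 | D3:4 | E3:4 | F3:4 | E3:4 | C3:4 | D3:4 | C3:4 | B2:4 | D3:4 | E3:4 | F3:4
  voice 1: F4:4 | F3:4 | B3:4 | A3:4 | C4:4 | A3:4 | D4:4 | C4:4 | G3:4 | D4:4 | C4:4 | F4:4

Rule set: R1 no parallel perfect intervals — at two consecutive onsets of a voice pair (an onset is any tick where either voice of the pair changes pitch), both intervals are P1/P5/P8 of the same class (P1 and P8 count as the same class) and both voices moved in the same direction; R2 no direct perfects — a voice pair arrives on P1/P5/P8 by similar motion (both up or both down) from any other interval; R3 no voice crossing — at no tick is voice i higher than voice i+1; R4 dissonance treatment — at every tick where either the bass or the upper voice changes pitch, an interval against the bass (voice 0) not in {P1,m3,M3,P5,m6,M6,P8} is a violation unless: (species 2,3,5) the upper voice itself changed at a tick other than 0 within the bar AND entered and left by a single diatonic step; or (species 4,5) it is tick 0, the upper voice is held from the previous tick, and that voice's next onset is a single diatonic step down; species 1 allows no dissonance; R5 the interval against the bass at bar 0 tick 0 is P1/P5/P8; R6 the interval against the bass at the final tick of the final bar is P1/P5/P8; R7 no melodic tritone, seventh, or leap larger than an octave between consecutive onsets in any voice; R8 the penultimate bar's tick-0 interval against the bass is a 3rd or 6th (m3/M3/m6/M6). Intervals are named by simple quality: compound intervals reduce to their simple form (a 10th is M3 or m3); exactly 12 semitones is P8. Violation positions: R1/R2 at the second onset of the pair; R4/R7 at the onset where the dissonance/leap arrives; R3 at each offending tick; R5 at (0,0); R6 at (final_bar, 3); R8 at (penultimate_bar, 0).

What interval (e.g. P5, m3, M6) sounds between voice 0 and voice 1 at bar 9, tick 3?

voice 0=D3 voice 1=D4 -> P8

P8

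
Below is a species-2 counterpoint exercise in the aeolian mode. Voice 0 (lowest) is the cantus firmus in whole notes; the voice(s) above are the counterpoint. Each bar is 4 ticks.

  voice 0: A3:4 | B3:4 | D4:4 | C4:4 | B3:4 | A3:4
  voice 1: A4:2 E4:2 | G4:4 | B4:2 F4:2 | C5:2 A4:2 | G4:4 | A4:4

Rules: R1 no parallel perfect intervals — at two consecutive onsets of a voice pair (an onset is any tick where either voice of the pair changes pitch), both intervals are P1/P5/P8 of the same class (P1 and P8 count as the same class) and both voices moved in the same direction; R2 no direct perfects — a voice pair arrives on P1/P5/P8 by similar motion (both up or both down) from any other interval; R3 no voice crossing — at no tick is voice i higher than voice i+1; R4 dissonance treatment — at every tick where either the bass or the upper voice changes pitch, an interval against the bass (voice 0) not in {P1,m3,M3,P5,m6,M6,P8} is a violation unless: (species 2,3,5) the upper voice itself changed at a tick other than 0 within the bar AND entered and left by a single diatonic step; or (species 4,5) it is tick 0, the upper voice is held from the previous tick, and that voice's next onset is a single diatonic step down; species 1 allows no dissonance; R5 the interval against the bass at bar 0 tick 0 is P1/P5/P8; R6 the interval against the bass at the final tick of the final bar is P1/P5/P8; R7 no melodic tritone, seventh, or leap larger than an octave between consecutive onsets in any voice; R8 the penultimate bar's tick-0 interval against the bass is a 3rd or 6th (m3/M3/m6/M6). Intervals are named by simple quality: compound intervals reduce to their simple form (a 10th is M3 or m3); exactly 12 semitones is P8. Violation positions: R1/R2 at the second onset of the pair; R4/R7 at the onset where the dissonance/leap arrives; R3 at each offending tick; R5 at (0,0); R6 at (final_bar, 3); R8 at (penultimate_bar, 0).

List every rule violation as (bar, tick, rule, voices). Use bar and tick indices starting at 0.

bar 0: v0=A3 v1=A4 downbeat P8
bar 1: v0=B3 v1=G4 downbeat m6
bar 2: v0=D4 v1=B4 downbeat M6
bar 3: v0=C4 v1=C5 downbeat P8
bar 4: v0=B3 v1=G4 downbeat m6
bar 5: v0=A3 v1=A4 downbeat P8
  -> R7 @ bar 2 tick 2 v(1,): B4->F4 leap 6st

(2, 2, R7, (1,))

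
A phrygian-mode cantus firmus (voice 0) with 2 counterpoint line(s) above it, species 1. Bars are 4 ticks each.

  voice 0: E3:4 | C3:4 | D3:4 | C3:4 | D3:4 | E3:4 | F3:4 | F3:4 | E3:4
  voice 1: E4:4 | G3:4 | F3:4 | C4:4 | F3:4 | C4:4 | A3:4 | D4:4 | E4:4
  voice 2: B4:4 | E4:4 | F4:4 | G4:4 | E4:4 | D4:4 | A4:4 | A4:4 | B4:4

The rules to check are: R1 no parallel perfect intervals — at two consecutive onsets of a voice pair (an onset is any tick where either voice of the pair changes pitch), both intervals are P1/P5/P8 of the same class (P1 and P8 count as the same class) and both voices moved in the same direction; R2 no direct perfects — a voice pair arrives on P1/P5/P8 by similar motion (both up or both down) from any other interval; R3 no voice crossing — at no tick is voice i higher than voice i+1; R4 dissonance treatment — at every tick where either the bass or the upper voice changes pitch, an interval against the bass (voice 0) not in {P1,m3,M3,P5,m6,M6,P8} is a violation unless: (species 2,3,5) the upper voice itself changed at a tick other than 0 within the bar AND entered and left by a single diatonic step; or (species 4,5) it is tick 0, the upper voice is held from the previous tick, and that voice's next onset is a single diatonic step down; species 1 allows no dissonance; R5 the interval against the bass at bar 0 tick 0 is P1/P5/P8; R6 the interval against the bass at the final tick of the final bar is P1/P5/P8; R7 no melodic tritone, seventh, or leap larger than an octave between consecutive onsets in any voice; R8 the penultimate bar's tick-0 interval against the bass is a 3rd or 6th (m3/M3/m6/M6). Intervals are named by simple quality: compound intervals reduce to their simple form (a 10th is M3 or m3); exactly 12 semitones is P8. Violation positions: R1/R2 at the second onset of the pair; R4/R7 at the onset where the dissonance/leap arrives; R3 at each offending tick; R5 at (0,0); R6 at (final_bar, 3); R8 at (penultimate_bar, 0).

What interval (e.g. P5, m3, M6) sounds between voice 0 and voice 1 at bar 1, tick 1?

voice 0=C3 voice 1=G3 -> P5

P5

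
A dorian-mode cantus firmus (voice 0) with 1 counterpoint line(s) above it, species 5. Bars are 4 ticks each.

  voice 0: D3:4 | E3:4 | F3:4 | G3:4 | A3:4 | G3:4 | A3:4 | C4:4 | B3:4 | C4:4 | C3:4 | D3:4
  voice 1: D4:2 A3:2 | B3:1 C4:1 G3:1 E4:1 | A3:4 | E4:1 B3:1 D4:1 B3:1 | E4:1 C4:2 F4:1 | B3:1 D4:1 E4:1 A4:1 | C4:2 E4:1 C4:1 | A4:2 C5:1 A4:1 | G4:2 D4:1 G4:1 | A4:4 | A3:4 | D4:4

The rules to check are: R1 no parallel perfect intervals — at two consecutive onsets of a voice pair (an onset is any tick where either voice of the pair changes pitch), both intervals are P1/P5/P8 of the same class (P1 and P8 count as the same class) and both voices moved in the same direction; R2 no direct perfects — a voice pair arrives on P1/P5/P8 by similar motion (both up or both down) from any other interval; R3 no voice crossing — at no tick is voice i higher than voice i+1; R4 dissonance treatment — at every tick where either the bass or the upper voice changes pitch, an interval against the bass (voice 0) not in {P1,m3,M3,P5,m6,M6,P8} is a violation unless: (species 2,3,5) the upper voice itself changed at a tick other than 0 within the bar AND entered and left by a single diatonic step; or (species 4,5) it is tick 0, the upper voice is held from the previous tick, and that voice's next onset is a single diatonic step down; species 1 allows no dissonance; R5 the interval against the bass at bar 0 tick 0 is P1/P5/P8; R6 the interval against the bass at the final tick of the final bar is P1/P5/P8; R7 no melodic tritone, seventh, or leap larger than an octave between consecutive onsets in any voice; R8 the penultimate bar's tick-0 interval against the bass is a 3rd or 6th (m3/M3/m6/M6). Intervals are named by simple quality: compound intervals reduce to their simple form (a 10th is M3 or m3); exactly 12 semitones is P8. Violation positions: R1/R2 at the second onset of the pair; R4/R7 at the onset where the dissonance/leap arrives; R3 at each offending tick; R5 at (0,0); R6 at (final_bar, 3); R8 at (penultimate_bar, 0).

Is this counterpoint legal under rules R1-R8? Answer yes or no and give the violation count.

bar 0: v0=D3 v1=D4 (P8)
bar 1: v0=E3 v1=B3 (P5)
bar 2: v0=F3 v1=A3 (M3)
bar 3: v0=G3 v1=E4 (M6)
bar 4: v0=A3 v1=E4 (P5)
bar 5: v0=G3 v1=B3 (M3)
bar 6: v0=A3 v1=C4 (m3)
bar 7: v0=C4 v1=A4 (M6)
bar 8: v0=B3 v1=G4 (m6)
bar 9: v0=C4 v1=A4 (M6)
bar 10: v0=C3 v1=A3 (M6)
bar 11: v0=D3 v1=D4 (P8)
  R1 @ bar1.0: D3/A3 P5 -> E3/B3 P5 similar
  R2 @ bar4.0: G3/B3 M3 -> A3/E4 P5 similar
  R7 @ bar5.0: F4->B3 leap 6st
  R4 @ bar5.3: G3/A4 M2 untreated
  R2 @ bar11.0: C3/A3 M6 -> D3/D4 P8 similar

No (5 violations)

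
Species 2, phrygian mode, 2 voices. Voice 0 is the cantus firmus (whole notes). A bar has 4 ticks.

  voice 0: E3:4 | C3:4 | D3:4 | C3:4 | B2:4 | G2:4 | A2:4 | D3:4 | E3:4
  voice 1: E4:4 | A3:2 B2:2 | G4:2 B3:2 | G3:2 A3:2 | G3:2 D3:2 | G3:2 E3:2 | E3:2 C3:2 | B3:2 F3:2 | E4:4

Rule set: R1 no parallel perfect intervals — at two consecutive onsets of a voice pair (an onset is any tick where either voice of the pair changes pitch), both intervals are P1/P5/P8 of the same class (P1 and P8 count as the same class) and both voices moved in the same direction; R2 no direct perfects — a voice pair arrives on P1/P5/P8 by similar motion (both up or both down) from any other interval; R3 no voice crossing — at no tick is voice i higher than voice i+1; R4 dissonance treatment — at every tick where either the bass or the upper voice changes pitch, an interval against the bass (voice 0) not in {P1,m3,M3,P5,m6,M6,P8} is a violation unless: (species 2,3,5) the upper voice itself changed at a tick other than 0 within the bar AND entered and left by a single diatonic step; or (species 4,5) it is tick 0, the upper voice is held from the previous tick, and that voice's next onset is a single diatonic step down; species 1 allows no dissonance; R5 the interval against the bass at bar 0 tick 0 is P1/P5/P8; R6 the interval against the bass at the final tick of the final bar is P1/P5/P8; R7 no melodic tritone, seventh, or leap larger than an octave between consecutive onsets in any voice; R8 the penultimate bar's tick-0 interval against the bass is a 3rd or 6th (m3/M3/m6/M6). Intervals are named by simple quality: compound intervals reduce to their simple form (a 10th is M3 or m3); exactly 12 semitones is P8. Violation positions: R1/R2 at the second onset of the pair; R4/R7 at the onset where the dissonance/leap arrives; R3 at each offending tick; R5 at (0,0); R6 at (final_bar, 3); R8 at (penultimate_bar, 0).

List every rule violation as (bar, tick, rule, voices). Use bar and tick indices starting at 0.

(1, 2, R3, (0, 1))
(1, 2, R4, (0, 1))
(1, 2, R7, (1,))
(1, 3, R3, (0, 1))
(2, 0, R4, (0, 1))
(2, 0, R7, (1,))
(3, 0, R2, (0, 1))
(7, 0, R7, (1,))
(7, 2, R7, (1,))
(8, 0, R2, (0, 1))
(8, 0, R7, (1,))

bar 0: v0=E3 v1=E4 downbeat P8
bar 1: v0=C3 v1=A3 downbeat M6
bar 2: v0=D3 v1=G4 downbeat P4
bar 3: v0=C3 v1=G3 downbeat P5
bar 4: v0=B2 v1=G3 downbeat m6
bar 5: v0=G2 v1=G3 downbeat P8
bar 6: v0=A2 v1=E3 downbeat P5
bar 7: v0=D3 v1=B3 downbeat M6
bar 8: v0=E3 v1=E4 downbeat P8
  -> R3 @ bar 1 tick 2 v(0, 1): C3 above B2
  -> R4 @ bar 1 tick 2 v(0, 1): C3/B2 m2 untreated
  -> R7 @ bar 1 tick 2 v(1,): A3->B2 leap 10st
  -> R3 @ bar 1 tick 3 v(0, 1): C3 above B2
  -> R4 @ bar 2 tick 0 v(0, 1): D3/G4 P4 untreated
  -> R7 @ bar 2 tick 0 v(1,): B2->G4 leap 20st
  -> R2 @ bar 3 tick 0 v(0, 1): D3/B3 M6 -> C3/G3 P5 similar
  -> R7 @ bar 7 tick 0 v(1,): C3->B3 leap 11st
  -> R7 @ bar 7 tick 2 v(1,): B3->F3 leap 6st
  -> R2 @ bar 8 tick 0 v(0, 1): D3/F3 m3 -> E3/E4 P8 similar
  -> R7 @ bar 8 tick 0 v(1,): F3->E4 leap 11st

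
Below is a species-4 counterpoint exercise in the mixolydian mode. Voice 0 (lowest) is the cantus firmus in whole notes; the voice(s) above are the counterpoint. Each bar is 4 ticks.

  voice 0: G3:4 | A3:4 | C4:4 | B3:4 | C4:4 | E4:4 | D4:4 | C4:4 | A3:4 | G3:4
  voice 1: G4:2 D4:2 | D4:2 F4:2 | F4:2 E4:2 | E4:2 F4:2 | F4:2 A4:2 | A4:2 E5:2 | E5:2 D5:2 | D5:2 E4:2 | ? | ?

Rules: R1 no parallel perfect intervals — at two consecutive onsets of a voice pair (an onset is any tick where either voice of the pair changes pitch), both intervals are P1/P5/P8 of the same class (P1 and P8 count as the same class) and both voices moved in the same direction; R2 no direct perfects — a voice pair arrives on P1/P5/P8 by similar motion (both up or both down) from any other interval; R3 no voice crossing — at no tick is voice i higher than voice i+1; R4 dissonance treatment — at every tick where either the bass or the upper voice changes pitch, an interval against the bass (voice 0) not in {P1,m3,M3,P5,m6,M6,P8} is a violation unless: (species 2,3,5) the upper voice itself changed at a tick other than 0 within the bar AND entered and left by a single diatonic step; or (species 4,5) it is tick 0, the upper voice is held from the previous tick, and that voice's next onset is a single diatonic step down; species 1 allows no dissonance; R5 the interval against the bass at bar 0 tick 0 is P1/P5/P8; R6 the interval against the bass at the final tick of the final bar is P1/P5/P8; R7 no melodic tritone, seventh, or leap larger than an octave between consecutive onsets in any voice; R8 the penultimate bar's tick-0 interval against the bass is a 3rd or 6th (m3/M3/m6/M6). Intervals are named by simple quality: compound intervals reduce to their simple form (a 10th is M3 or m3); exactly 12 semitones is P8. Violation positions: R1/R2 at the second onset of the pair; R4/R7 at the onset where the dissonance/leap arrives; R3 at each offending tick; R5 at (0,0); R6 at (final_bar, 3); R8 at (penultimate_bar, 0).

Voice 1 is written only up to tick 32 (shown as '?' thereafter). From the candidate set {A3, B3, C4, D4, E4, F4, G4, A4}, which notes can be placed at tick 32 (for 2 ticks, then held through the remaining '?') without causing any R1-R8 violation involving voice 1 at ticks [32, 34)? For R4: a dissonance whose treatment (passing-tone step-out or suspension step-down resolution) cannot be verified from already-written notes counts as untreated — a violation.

A3: violates R2,R8
B3: violates R4,R8
C4: legal
D4: violates R4,R8
E4: violates R8
F4: legal
G4: violates R4,R8
A4: violates R8

{C4, F4}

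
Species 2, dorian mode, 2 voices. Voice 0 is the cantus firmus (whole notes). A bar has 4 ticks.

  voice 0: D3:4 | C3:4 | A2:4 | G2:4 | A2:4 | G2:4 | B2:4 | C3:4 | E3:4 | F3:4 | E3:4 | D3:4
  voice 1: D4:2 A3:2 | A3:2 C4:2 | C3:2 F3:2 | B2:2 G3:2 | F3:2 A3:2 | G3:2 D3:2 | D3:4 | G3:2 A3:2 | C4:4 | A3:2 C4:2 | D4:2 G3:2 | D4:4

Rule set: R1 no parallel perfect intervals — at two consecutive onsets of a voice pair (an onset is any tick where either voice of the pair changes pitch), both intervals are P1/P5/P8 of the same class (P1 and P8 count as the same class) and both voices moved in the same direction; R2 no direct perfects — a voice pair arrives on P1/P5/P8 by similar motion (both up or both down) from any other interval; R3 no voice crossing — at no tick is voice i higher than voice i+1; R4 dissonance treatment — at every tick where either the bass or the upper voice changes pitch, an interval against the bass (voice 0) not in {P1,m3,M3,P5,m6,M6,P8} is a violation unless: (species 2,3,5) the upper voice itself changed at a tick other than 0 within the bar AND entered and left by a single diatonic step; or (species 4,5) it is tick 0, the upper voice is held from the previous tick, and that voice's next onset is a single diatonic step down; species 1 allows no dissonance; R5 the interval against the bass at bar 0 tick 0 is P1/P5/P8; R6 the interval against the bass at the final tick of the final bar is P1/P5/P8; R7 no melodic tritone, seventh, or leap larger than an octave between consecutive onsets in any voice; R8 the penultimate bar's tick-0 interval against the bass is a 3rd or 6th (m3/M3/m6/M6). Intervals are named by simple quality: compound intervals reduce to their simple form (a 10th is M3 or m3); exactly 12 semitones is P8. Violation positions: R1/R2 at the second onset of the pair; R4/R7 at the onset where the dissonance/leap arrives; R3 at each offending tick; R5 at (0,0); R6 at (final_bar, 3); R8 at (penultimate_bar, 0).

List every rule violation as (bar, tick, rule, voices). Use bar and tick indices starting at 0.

bar 0: v0=D3 v1=D4 downbeat P8
bar 1: v0=C3 v1=A3 downbeat M6
bar 2: v0=A2 v1=C3 downbeat m3
bar 3: v0=G2 v1=B2 downbeat M3
bar 4: v0=A2 v1=F3 downbeat m6
bar 5: v0=G2 v1=G3 downbeat P8
bar 6: v0=B2 v1=D3 downbeat m3
bar 7: v0=C3 v1=G3 downbeat P5
bar 8: v0=E3 v1=C4 downbeat m6
bar 9: v0=F3 v1=A3 downbeat M3
bar 10: v0=E3 v1=D4 downbeat m7
bar 11: v0=D3 v1=D4 downbeat P8
  -> R7 @ bar 3 tick 0 v(1,): F3->B2 leap 6st
  -> R1 @ bar 5 tick 0 v(0, 1): A2/A3 P8 -> G2/G3 P8 similar
  -> R2 @ bar 7 tick 0 v(0, 1): B2/D3 m3 -> C3/G3 P5 similar
  -> R4 @ bar 10 tick 0 v(0, 1): E3/D4 m7 untreated
  -> R8 @ bar 10 tick 0 v(0, 1): penult m7 not 3rd/6th

(3, 0, R7, (1,))
(5, 0, R1, (0, 1))
(7, 0, R2, (0, 1))
(10, 0, R4, (0, 1))
(10, 0, R8, (0, 1))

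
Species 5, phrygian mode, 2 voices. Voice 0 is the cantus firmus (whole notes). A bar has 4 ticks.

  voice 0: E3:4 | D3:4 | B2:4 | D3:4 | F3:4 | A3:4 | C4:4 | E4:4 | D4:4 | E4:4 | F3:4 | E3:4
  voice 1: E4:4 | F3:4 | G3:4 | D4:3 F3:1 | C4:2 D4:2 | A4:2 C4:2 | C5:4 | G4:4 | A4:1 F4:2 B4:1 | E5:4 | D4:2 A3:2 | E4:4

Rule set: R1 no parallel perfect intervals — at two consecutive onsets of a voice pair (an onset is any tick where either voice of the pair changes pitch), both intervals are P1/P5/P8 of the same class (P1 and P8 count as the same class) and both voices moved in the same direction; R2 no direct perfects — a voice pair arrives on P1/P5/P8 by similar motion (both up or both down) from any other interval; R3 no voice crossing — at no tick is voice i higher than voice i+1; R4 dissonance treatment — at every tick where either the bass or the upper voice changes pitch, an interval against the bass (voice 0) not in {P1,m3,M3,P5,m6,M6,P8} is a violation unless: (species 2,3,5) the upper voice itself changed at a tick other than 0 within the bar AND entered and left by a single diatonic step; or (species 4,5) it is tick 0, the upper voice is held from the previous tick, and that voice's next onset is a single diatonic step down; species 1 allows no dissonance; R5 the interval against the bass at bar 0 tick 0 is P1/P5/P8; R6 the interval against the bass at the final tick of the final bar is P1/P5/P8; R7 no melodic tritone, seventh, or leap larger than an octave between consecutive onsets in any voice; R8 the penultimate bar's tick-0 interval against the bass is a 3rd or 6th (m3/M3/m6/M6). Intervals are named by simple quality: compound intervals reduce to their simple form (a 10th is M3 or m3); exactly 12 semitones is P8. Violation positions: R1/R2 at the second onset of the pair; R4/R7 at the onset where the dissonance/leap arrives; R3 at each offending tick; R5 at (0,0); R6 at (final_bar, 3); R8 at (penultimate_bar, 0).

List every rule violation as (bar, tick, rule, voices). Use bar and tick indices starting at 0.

bar 0: v0=E3 v1=E4 downbeat P8
bar 1: v0=D3 v1=F3 downbeat m3
bar 2: v0=B2 v1=G3 downbeat m6
bar 3: v0=D3 v1=D4 downbeat P8
bar 4: v0=F3 v1=C4 downbeat P5
bar 5: v0=A3 v1=A4 downbeat P8
bar 6: v0=C4 v1=C5 downbeat P8
bar 7: v0=E4 v1=G4 downbeat m3
bar 8: v0=D4 v1=A4 downbeat P5
bar 9: v0=E4 v1=E5 downbeat P8
bar 10: v0=F3 v1=D4 downbeat M6
bar 11: v0=E3 v1=E4 downbeat P8
  -> R7 @ bar 1 tick 0 v(1,): E4->F3 leap 11st
  -> R2 @ bar 3 tick 0 v(0, 1): B2/G3 m6 -> D3/D4 P8 similar
  -> R2 @ bar 4 tick 0 v(0, 1): D3/F3 m3 -> F3/C4 P5 similar
  -> R2 @ bar 5 tick 0 v(0, 1): F3/D4 M6 -> A3/A4 P8 similar
  -> R2 @ bar 6 tick 0 v(0, 1): A3/C4 m3 -> C4/C5 P8 similar
  -> R7 @ bar 8 tick 3 v(1,): F4->B4 leap 6st
  -> R2 @ bar 9 tick 0 v(0, 1): D4/B4 M6 -> E4/E5 P8 similar
  -> R7 @ bar 10 tick 0 v(0,): E4->F3 leap 11st
  -> R7 @ bar 10 tick 0 v(1,): E5->D4 leap 14st

(1, 0, R7, (1,))
(3, 0, R2, (0, 1))
(4, 0, R2, (0, 1))
(5, 0, R2, (0, 1))
(6, 0, R2, (0, 1))
(8, 3, R7, (1,))
(9, 0, R2, (0, 1))
(10, 0, R7, (0,))
(10, 0, R7, (1,))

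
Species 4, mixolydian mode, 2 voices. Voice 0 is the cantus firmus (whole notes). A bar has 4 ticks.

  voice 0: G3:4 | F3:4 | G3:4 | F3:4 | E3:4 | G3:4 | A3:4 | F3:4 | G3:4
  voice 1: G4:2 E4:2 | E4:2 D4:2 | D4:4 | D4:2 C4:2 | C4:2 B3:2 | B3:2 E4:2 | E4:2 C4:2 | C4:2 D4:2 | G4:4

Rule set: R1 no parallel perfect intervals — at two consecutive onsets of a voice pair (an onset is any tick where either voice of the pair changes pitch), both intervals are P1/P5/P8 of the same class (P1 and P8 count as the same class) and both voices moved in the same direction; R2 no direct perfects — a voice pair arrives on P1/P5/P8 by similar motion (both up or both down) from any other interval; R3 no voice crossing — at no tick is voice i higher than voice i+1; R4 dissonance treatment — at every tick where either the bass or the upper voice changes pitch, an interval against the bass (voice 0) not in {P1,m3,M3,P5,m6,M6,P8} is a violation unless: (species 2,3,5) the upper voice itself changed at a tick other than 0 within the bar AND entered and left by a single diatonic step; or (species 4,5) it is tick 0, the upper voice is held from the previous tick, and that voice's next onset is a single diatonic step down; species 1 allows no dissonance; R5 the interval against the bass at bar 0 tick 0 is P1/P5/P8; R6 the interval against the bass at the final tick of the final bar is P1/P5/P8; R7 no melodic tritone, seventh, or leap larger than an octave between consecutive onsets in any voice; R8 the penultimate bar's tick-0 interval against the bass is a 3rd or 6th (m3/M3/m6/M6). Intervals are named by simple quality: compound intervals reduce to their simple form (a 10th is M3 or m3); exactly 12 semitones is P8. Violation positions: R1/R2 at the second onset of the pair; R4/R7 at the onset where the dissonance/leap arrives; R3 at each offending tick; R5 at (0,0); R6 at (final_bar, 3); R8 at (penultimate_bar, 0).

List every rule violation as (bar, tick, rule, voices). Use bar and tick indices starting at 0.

bar 0: v0=G3 v1=G4 downbeat P8
bar 1: v0=F3 v1=E4 downbeat M7
bar 2: v0=G3 v1=D4 downbeat P5
bar 3: v0=F3 v1=D4 downbeat M6
bar 4: v0=E3 v1=C4 downbeat m6
bar 5: v0=G3 v1=B3 downbeat M3
bar 6: v0=A3 v1=E4 downbeat P5
bar 7: v0=F3 v1=C4 downbeat P5
bar 8: v0=G3 v1=G4 downbeat P8
  -> R8 @ bar 7 tick 0 v(0, 1): penult P5 not 3rd/6th
  -> R2 @ bar 8 tick 0 v(0, 1): F3/D4 M6 -> G3/G4 P8 similar

(7, 0, R8, (0, 1))
(8, 0, R2, (0, 1))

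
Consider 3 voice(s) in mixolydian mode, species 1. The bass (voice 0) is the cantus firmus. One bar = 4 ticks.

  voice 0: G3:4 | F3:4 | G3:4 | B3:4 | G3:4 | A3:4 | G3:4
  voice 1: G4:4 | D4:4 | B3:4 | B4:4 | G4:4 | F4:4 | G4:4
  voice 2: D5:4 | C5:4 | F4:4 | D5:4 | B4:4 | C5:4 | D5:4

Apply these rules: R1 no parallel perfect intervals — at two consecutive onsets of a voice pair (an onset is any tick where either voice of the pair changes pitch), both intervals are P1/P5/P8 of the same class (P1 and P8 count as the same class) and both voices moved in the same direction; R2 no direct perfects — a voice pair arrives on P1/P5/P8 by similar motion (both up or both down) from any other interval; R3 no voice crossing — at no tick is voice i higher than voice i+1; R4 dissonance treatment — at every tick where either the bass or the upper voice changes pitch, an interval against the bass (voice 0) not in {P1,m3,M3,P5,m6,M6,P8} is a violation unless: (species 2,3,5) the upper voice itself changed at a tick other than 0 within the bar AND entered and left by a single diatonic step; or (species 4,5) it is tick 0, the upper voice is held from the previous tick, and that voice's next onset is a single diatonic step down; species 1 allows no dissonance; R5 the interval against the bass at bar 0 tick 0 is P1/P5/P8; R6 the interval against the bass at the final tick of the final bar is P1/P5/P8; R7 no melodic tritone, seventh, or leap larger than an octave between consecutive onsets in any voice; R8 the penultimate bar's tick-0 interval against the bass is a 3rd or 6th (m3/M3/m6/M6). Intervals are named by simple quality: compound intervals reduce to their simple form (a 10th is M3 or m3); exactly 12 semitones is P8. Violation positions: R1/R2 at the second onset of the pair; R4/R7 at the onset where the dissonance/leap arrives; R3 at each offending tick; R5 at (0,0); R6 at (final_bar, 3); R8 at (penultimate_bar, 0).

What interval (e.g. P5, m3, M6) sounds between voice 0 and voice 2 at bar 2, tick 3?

m7

voice 0=G3 voice 2=F4 -> m7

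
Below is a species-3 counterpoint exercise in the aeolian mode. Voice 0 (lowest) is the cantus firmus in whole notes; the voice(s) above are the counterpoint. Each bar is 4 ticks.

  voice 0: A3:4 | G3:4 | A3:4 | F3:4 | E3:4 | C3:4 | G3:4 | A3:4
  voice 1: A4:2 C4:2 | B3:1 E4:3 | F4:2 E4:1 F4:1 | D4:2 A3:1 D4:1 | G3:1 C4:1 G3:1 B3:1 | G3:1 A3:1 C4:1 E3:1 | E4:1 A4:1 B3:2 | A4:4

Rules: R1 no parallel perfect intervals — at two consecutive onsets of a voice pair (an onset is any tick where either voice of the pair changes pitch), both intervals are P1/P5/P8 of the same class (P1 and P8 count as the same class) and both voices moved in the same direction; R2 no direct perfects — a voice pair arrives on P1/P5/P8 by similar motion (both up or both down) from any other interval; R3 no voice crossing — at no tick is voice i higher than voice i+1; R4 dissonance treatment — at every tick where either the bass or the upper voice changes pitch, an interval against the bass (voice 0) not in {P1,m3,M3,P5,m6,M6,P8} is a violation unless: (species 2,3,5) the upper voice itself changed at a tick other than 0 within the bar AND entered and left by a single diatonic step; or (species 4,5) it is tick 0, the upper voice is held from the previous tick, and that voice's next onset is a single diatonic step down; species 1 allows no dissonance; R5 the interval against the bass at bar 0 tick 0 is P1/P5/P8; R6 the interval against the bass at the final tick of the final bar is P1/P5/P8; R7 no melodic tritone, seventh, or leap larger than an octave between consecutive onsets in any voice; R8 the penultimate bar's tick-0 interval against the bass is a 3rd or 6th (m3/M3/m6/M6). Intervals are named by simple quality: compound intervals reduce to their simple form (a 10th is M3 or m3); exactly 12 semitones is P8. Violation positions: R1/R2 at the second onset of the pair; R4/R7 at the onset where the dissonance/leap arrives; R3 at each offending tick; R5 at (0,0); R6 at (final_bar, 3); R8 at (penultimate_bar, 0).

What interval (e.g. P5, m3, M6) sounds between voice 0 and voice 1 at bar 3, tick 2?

voice 0=F3 voice 1=A3 -> M3

M3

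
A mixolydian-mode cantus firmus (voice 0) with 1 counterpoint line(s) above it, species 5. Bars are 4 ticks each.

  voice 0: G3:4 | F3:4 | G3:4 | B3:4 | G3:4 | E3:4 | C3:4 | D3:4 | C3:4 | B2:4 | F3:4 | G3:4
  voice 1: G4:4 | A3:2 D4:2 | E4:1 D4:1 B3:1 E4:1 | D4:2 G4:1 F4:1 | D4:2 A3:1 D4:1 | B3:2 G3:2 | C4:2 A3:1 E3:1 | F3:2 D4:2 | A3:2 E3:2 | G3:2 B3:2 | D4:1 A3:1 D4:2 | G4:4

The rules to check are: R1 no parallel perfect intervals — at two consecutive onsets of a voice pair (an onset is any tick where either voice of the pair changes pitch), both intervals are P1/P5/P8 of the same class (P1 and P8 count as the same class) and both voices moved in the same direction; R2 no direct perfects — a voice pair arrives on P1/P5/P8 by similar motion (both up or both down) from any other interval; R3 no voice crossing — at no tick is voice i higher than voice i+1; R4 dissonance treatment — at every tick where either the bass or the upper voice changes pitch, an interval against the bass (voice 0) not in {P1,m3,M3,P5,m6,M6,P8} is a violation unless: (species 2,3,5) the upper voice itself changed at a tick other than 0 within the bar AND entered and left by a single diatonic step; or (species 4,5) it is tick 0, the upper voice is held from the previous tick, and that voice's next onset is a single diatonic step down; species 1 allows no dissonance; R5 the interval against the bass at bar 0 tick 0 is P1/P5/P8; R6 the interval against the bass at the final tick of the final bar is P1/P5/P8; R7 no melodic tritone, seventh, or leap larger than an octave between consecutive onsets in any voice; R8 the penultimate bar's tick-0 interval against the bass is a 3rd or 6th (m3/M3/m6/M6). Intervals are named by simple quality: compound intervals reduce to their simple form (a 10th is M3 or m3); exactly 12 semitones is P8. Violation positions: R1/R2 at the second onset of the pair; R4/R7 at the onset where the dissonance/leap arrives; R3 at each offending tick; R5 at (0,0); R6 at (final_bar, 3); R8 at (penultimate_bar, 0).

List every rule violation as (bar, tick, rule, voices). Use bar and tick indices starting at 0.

bar 0: v0=G3 v1=G4 downbeat P8
bar 1: v0=F3 v1=A3 downbeat M3
bar 2: v0=G3 v1=E4 downbeat M6
bar 3: v0=B3 v1=D4 downbeat m3
bar 4: v0=G3 v1=D4 downbeat P5
bar 5: v0=E3 v1=B3 downbeat P5
bar 6: v0=C3 v1=C4 downbeat P8
bar 7: v0=D3 v1=F3 downbeat m3
bar 8: v0=C3 v1=A3 downbeat M6
bar 9: v0=B2 v1=G3 downbeat m6
bar 10: v0=F3 v1=D4 downbeat M6
bar 11: v0=G3 v1=G4 downbeat P8
  -> R7 @ bar 1 tick 0 v(1,): G4->A3 leap 10st
  -> R4 @ bar 3 tick 3 v(0, 1): B3/F4 TT untreated
  -> R2 @ bar 4 tick 0 v(0, 1): B3/F4 TT -> G3/D4 P5 similar
  -> R4 @ bar 4 tick 2 v(0, 1): G3/A3 M2 untreated
  -> R1 @ bar 5 tick 0 v(0, 1): G3/D4 P5 -> E3/B3 P5 similar
  -> R7 @ bar 10 tick 0 v(0,): B2->F3 leap 6st
  -> R2 @ bar 11 tick 0 v(0, 1): F3/D4 M6 -> G3/G4 P8 similar

(1, 0, R7, (1,))
(3, 3, R4, (0, 1))
(4, 0, R2, (0, 1))
(4, 2, R4, (0, 1))
(5, 0, R1, (0, 1))
(10, 0, R7, (0,))
(11, 0, R2, (0, 1))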